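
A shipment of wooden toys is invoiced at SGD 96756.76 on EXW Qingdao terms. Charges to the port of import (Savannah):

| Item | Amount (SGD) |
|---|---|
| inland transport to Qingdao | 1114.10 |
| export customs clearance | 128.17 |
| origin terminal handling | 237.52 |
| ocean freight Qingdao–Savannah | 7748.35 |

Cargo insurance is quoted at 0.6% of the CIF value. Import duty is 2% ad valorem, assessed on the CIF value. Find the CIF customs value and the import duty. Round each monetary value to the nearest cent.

Let C be the CIF value. C = EXW price + pre-shipment costs + freight + 0.6% × C
C − 0.6% × C = 96756.76 + 1114.10 + 128.17 + 237.52 + 7748.35
0.994 × C = 105984.90
C = 105984.90 / 0.994 = 106624.65
Insurance premium = 0.6% × 106624.65 = 639.75
Import duty = 106624.65 × 2% = 2132.49

CIF value: SGD 106624.65; import duty: SGD 2132.49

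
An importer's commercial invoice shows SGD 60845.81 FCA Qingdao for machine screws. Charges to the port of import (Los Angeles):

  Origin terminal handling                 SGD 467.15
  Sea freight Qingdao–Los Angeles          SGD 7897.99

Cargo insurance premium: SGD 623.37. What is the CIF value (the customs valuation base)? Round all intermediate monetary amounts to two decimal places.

CIF = FCA price + pre-shipment costs + freight + insurance
CIF = 60845.81 + 467.15 + 7897.99 + 623.37 = 69834.32

CIF value: SGD 69834.32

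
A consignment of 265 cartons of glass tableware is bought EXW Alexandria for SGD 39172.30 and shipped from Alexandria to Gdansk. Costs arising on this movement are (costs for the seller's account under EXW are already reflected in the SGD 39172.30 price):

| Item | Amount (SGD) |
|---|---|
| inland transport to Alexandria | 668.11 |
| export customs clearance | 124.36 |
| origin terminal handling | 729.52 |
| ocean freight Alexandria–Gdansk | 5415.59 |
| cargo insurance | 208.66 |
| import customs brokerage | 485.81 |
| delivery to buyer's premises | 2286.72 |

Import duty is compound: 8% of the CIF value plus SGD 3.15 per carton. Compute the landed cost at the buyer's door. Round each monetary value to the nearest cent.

Total landed cost: SGD 53631.30

EXW: the seller makes goods available at their premises; the buyer bears all onward costs.
CIF value = EXW price + inland to port + export clearance + origin terminal + freight + insurance = 39172.30 + 668.11 + 124.36 + 729.52 + 5415.59 + 208.66 = 46318.54
Ad valorem component: 46318.54 × 8% = 3705.48
Specific component: 265 × 3.15 = 834.75
Import duty = 3705.48 + 834.75 = 4540.23
Buyer bears: inland to port 668.11 + export clearance 124.36 + origin terminal 729.52 + freight 5415.59 + insurance 208.66 + brokerage 485.81 + delivery 2286.72 + duty 4540.23 = 14459.00
Landed cost = invoice 39172.30 + 14459.00 = 53631.30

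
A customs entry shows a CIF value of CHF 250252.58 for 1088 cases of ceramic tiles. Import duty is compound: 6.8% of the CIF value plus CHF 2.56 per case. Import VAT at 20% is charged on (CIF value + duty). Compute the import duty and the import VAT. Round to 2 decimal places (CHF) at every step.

Ad valorem component: 250252.58 × 6.8% = 17017.18
Specific component: 1088 × 2.56 = 2785.28
Import duty = 17017.18 + 2785.28 = 19802.46
VAT base = CIF + duty = 250252.58 + 19802.46 = 270055.04
Import VAT = 270055.04 × 20% = 54011.01

Import duty: CHF 19802.46; import VAT: CHF 54011.01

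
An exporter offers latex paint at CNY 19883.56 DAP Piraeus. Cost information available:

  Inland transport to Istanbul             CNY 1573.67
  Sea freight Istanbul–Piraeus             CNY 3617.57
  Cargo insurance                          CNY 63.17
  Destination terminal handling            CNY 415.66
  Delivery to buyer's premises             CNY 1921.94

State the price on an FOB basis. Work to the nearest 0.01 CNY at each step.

Not relevant to the conversion: inland to port — on the seller under both DAP and FOB; already in the DAP price and stays in the FOB price.
From DAP to FOB, the seller no longer bears: freight, insurance, destination terminal, delivery.
FOB price = 19883.56 − 3617.57 − 63.17 − 415.66 − 1921.94 = 13865.22

FOB price: CNY 13865.22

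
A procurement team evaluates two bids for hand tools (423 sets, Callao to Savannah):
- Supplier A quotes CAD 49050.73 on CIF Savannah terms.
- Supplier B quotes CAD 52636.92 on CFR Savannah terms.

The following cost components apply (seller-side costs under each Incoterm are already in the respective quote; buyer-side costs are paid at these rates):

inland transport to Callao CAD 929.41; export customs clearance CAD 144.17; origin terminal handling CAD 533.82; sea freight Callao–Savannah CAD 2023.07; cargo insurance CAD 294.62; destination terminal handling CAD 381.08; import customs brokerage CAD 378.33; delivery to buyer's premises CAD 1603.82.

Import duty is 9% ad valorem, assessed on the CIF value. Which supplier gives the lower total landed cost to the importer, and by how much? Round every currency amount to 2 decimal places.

Supplier A (CIF):
The CIF price already equals the CIF value: 49050.73
Import duty = 49050.73 × 9% = 4414.57
Buyer bears (A): 381.08 + 378.33 + 1603.82 = 2363.23
Landed cost (A) = invoice 49050.73 + 2363.23 + duty 4414.57 = 55828.53
Supplier B (CFR):
CIF value = CFR price + insurance = 52636.92 + 294.62 = 52931.54
Import duty = 52931.54 × 9% = 4763.84
Buyer bears (B): 294.62 + 381.08 + 378.33 + 1603.82 = 2657.85
Landed cost (B) = invoice 52636.92 + 2657.85 + duty 4763.84 = 60058.61
Difference = |55828.53 − 60058.61| = 4230.08

Supplier A is cheaper by CAD 4230.08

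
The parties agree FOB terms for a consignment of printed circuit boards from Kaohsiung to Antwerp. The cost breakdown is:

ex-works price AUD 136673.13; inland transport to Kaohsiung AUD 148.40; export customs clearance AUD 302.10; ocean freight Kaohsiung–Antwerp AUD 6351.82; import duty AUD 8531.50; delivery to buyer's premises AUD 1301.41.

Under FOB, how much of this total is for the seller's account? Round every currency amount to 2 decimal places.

Seller's account: AUD 137123.63

FOB: the seller bears costs until goods are on board at the origin port; the buyer bears freight, insurance and all costs thereafter.
Seller's account: goods 136673.13 + inland to port 148.40 + export clearance 302.10 = 137123.63
Buyer's account: freight 6351.82 + duty 8531.50 + delivery 1301.41 = 16184.73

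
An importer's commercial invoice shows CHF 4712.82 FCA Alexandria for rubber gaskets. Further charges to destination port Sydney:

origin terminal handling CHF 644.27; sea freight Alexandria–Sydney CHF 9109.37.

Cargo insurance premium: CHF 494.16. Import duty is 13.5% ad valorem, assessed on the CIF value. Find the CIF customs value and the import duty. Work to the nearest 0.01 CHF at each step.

CIF = FCA price + pre-shipment costs + freight + insurance
CIF = 4712.82 + 644.27 + 9109.37 + 494.16 = 14960.62
Import duty = 14960.62 × 13.5% = 2019.68

CIF value: CHF 14960.62; import duty: CHF 2019.68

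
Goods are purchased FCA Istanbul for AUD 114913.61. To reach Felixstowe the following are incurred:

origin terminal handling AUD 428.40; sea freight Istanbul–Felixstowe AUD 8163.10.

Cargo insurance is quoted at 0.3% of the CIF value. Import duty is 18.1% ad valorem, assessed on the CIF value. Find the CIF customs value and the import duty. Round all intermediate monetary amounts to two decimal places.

CIF value: AUD 123876.74; import duty: AUD 22421.69

Let C be the CIF value. C = FCA price + pre-shipment costs + freight + 0.3% × C
C − 0.3% × C = 114913.61 + 428.40 + 8163.10
0.997 × C = 123505.11
C = 123505.11 / 0.997 = 123876.74
Insurance premium = 0.3% × 123876.74 = 371.63
Import duty = 123876.74 × 18.1% = 22421.69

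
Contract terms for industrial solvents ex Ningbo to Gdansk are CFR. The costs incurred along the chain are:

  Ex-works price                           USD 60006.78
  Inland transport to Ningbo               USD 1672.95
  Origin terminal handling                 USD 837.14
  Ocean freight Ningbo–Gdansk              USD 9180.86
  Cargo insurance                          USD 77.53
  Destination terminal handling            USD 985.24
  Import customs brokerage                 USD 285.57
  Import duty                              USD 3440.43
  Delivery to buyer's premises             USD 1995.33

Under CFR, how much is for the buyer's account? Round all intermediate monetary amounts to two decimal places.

Buyer's account: USD 6784.10

CFR: the seller pays costs through ocean freight to the destination port, but not insurance.
Seller's account: goods 60006.78 + inland to port 1672.95 + origin terminal 837.14 + freight 9180.86 = 71697.73
Buyer's account: insurance 77.53 + destination terminal 985.24 + brokerage 285.57 + duty 3440.43 + delivery 1995.33 = 6784.10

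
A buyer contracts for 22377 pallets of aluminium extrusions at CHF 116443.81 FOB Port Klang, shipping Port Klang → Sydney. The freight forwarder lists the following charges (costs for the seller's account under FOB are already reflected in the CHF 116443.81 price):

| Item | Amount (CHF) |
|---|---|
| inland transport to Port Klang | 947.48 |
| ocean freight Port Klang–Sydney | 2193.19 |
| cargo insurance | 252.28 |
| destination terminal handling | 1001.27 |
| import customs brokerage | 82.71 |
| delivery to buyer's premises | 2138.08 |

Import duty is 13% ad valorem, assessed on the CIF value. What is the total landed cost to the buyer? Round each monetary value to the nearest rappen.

FOB: the seller bears costs until goods are on board at the origin port; the buyer bears freight, insurance and all costs thereafter.
Already in the invoice (seller's account under FOB): inland to port — exclude.
CIF value = FOB price + freight + insurance = 116443.81 + 2193.19 + 252.28 = 118889.28
Import duty = 118889.28 × 13% = 15455.61
Buyer bears: freight 2193.19 + insurance 252.28 + destination terminal 1001.27 + brokerage 82.71 + delivery 2138.08 + duty 15455.61 = 21123.14
Landed cost = invoice 116443.81 + 21123.14 = 137566.95

Total landed cost: CHF 137566.95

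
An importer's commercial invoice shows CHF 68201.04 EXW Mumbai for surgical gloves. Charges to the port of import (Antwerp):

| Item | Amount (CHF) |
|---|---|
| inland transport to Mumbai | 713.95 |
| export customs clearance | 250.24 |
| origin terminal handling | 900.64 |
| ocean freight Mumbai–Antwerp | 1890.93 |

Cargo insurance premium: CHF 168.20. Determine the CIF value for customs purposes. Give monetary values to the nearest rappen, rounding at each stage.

CIF = EXW price + pre-shipment costs + freight + insurance
CIF = 68201.04 + 713.95 + 250.24 + 900.64 + 1890.93 + 168.20 = 72125.00

CIF value: CHF 72125.00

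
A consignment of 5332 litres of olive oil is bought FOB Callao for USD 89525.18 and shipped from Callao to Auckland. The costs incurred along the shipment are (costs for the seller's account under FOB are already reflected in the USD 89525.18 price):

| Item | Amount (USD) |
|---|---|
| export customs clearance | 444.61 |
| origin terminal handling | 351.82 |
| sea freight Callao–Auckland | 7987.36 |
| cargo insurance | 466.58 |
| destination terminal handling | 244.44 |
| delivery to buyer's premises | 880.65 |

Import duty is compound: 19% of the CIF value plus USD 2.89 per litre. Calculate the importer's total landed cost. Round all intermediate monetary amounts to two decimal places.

FOB: the seller bears costs until goods are on board at the origin port; the buyer bears freight, insurance and all costs thereafter.
Already in the invoice (seller's account under FOB): export clearance, origin terminal — exclude.
CIF value = FOB price + freight + insurance = 89525.18 + 7987.36 + 466.58 = 97979.12
Ad valorem component: 97979.12 × 19% = 18616.03
Specific component: 5332 × 2.89 = 15409.48
Import duty = 18616.03 + 15409.48 = 34025.51
Buyer bears: freight 7987.36 + insurance 466.58 + destination terminal 244.44 + delivery 880.65 + duty 34025.51 = 43604.54
Landed cost = invoice 89525.18 + 43604.54 = 133129.72

Total landed cost: USD 133129.72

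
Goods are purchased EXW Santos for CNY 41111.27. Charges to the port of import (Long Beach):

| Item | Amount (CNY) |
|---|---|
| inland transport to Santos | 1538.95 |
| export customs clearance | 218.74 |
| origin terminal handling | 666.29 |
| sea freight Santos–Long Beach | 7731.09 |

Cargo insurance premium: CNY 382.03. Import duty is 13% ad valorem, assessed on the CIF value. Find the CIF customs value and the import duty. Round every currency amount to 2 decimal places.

CIF value: CNY 51648.37; import duty: CNY 6714.29

CIF = EXW price + pre-shipment costs + freight + insurance
CIF = 41111.27 + 1538.95 + 218.74 + 666.29 + 7731.09 + 382.03 = 51648.37
Import duty = 51648.37 × 13% = 6714.29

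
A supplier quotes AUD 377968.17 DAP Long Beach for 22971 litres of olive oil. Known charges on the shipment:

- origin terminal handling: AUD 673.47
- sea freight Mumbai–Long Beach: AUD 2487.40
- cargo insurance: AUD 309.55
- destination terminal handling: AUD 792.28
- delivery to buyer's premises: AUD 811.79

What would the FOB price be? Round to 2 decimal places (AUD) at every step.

Not relevant to the conversion: origin terminal — on the seller under both DAP and FOB; already in the DAP price and stays in the FOB price.
From DAP to FOB, the seller no longer bears: freight, insurance, destination terminal, delivery.
FOB price = 377968.17 − 2487.40 − 309.55 − 792.28 − 811.79 = 373567.15

FOB price: AUD 373567.15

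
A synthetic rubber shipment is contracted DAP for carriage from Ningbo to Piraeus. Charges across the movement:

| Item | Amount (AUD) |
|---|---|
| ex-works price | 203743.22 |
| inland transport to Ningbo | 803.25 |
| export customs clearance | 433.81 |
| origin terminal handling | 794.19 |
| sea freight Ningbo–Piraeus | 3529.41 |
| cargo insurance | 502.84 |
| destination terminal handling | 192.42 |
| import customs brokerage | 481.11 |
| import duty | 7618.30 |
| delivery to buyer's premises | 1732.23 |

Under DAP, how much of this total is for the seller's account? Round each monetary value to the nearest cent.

DAP: the seller bears all costs to the named destination except import duty and clearance.
Seller's account: goods 203743.22 + inland to port 803.25 + export clearance 433.81 + origin terminal 794.19 + freight 3529.41 + insurance 502.84 + destination terminal 192.42 + delivery 1732.23 = 211731.37
Buyer's account: brokerage 481.11 + duty 7618.30 = 8099.41

Seller's account: AUD 211731.37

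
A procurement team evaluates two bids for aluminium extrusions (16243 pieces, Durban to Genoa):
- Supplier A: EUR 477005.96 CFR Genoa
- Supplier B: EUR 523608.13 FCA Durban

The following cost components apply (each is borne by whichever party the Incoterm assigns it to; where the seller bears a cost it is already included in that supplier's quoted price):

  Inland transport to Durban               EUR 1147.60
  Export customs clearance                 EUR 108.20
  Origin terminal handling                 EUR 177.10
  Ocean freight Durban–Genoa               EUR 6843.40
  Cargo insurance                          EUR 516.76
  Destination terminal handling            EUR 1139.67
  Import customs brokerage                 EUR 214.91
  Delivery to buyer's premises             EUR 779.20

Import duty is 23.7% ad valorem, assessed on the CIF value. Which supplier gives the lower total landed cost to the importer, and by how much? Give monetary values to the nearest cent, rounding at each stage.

Supplier A (CFR):
CIF value = CFR price + insurance = 477005.96 + 516.76 = 477522.72
Import duty = 477522.72 × 23.7% = 113172.88
Buyer bears (A): 516.76 + 1139.67 + 214.91 + 779.20 = 2650.54
Landed cost (A) = invoice 477005.96 + 2650.54 + duty 113172.88 = 592829.38
Supplier B (FCA):
CIF value = FCA price + origin terminal + freight + insurance = 523608.13 + 177.10 + 6843.40 + 516.76 = 531145.39
Import duty = 531145.39 × 23.7% = 125881.46
Buyer bears (B): 177.10 + 6843.40 + 516.76 + 1139.67 + 214.91 + 779.20 = 9671.04
Landed cost (B) = invoice 523608.13 + 9671.04 + duty 125881.46 = 659160.63
Difference = |592829.38 − 659160.63| = 66331.25

Supplier A is cheaper by EUR 66331.25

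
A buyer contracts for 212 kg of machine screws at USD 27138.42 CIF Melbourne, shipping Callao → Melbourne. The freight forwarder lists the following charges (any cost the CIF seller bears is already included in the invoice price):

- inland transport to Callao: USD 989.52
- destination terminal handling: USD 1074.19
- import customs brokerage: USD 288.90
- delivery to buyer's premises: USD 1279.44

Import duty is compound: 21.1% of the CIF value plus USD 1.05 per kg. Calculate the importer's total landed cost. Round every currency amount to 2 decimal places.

CIF: the seller pays costs through ocean freight and marine insurance to the destination port.
Already in the invoice (seller's account under CIF): inland to port — exclude.
The CIF price already equals the CIF value: 27138.42
Ad valorem component: 27138.42 × 21.1% = 5726.21
Specific component: 212 × 1.05 = 222.60
Import duty = 5726.21 + 222.60 = 5948.81
Buyer bears: destination terminal 1074.19 + brokerage 288.90 + delivery 1279.44 + duty 5948.81 = 8591.34
Landed cost = invoice 27138.42 + 8591.34 = 35729.76

Total landed cost: USD 35729.76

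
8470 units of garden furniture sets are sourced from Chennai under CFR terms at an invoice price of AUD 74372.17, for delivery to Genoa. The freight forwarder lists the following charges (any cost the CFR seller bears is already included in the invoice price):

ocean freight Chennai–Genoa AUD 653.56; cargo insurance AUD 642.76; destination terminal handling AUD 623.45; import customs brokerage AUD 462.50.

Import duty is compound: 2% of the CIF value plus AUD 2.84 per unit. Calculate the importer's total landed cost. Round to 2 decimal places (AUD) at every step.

Total landed cost: AUD 101655.98

CFR: the seller pays costs through ocean freight to the destination port, but not insurance.
Already in the invoice (seller's account under CFR): freight — exclude.
CIF value = CFR price + insurance = 74372.17 + 642.76 = 75014.93
Ad valorem component: 75014.93 × 2% = 1500.30
Specific component: 8470 × 2.84 = 24054.80
Import duty = 1500.30 + 24054.80 = 25555.10
Buyer bears: insurance 642.76 + destination terminal 623.45 + brokerage 462.50 + duty 25555.10 = 27283.81
Landed cost = invoice 74372.17 + 27283.81 = 101655.98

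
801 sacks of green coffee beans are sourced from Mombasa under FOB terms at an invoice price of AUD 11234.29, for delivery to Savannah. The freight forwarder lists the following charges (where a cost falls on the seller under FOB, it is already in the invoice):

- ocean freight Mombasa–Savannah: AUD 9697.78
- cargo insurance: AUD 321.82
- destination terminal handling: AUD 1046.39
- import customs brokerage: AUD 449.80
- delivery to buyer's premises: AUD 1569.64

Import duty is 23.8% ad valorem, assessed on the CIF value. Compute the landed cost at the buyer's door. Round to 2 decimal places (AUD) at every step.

Total landed cost: AUD 29378.15

FOB: the seller bears costs until goods are on board at the origin port; the buyer bears freight, insurance and all costs thereafter.
CIF value = FOB price + freight + insurance = 11234.29 + 9697.78 + 321.82 = 21253.89
Import duty = 21253.89 × 23.8% = 5058.43
Buyer bears: freight 9697.78 + insurance 321.82 + destination terminal 1046.39 + brokerage 449.80 + delivery 1569.64 + duty 5058.43 = 18143.86
Landed cost = invoice 11234.29 + 18143.86 = 29378.15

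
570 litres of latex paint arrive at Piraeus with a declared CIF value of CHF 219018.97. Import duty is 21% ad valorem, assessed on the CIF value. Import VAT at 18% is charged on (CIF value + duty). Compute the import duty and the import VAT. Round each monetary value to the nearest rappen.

Import duty: CHF 45993.98; import VAT: CHF 47702.33

Import duty = 219018.97 × 21% = 45993.98
VAT base = CIF + duty = 219018.97 + 45993.98 = 265012.95
Import VAT = 265012.95 × 18% = 47702.33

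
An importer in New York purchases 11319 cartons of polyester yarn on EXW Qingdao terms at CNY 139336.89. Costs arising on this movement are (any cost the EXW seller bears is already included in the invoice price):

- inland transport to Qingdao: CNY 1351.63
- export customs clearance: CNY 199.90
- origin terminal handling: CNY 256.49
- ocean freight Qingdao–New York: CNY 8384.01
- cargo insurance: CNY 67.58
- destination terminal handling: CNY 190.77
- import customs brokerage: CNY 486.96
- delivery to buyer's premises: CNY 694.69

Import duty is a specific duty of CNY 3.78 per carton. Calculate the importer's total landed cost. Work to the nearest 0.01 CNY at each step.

Total landed cost: CNY 193754.74

EXW: the seller makes goods available at their premises; the buyer bears all onward costs.
CIF value = EXW price + inland to port + export clearance + origin terminal + freight + insurance = 139336.89 + 1351.63 + 199.90 + 256.49 + 8384.01 + 67.58 = 149596.50
Import duty = 11319 × 3.78 = 42785.82
Buyer bears: inland to port 1351.63 + export clearance 199.90 + origin terminal 256.49 + freight 8384.01 + insurance 67.58 + destination terminal 190.77 + brokerage 486.96 + delivery 694.69 + duty 42785.82 = 54417.85
Landed cost = invoice 139336.89 + 54417.85 = 193754.74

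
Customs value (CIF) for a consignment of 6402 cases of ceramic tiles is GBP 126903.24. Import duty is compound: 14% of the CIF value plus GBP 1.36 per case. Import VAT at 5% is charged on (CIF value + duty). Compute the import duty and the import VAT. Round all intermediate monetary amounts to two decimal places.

Import duty: GBP 26473.17; import VAT: GBP 7668.82

Ad valorem component: 126903.24 × 14% = 17766.45
Specific component: 6402 × 1.36 = 8706.72
Import duty = 17766.45 + 8706.72 = 26473.17
VAT base = CIF + duty = 126903.24 + 26473.17 = 153376.41
Import VAT = 153376.41 × 5% = 7668.82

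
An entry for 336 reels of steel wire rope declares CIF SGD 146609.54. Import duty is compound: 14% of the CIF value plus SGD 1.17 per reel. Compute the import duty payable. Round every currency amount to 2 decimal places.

Ad valorem component: 146609.54 × 14% = 20525.34
Specific component: 336 × 1.17 = 393.12
Import duty = 20525.34 + 393.12 = 20918.46

Import duty: SGD 20918.46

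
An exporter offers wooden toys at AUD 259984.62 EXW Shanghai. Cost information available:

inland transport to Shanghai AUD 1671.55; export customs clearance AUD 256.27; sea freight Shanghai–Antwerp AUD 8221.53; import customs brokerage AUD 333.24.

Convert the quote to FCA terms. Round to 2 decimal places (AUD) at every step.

Not relevant to the conversion: brokerage, freight — on the buyer under both terms; not part of either seller's price.
From EXW to FCA, the seller additionally bears: inland to port, export clearance.
FCA price = 259984.62 + 1671.55 + 256.27 = 261912.44

FCA price: AUD 261912.44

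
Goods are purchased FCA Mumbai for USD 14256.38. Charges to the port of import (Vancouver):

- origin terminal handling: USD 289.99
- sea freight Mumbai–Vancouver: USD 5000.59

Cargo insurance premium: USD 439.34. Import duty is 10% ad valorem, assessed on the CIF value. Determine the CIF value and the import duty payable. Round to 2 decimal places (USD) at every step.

CIF = FCA price + pre-shipment costs + freight + insurance
CIF = 14256.38 + 289.99 + 5000.59 + 439.34 = 19986.30
Import duty = 19986.30 × 10% = 1998.63

CIF value: USD 19986.30; import duty: USD 1998.63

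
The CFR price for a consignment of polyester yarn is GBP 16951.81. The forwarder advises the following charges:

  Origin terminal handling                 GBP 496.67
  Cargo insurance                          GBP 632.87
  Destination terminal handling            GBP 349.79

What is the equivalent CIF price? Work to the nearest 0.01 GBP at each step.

CIF price: GBP 17584.68

Not relevant to the conversion: origin terminal — on the seller under both CFR and CIF; already in the CFR price and stays in the CIF price. destination terminal — on the buyer under both terms; not part of either seller's price.
From CFR to CIF, the seller additionally bears: insurance.
CIF price = 16951.81 + 632.87 = 17584.68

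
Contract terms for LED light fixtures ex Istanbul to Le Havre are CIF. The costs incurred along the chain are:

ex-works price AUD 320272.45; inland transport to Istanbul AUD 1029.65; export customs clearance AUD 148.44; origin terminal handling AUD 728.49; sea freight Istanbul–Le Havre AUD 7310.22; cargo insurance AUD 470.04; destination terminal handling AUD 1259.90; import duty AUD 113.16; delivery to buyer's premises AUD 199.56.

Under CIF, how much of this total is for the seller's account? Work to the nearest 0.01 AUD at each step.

CIF: the seller pays costs through ocean freight and marine insurance to the destination port.
Seller's account: goods 320272.45 + inland to port 1029.65 + export clearance 148.44 + origin terminal 728.49 + freight 7310.22 + insurance 470.04 = 329959.29
Buyer's account: destination terminal 1259.90 + duty 113.16 + delivery 199.56 = 1572.62

Seller's account: AUD 329959.29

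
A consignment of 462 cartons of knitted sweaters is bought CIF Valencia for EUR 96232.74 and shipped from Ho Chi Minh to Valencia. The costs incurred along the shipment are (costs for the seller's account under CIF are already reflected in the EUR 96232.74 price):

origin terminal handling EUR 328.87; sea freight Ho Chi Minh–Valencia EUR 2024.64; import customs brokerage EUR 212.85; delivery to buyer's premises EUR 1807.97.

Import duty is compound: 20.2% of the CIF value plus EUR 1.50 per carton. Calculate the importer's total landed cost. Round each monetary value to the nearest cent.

CIF: the seller pays costs through ocean freight and marine insurance to the destination port.
Already in the invoice (seller's account under CIF): origin terminal, freight — exclude.
The CIF price already equals the CIF value: 96232.74
Ad valorem component: 96232.74 × 20.2% = 19439.01
Specific component: 462 × 1.50 = 693.00
Import duty = 19439.01 + 693.00 = 20132.01
Buyer bears: brokerage 212.85 + delivery 1807.97 + duty 20132.01 = 22152.83
Landed cost = invoice 96232.74 + 22152.83 = 118385.57

Total landed cost: EUR 118385.57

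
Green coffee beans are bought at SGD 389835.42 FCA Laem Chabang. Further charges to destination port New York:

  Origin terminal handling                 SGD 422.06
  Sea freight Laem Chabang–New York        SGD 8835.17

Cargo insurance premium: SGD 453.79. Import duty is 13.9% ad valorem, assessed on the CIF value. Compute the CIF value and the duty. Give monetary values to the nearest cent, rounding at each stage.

CIF value: SGD 399546.44; import duty: SGD 55536.96

CIF = FCA price + pre-shipment costs + freight + insurance
CIF = 389835.42 + 422.06 + 8835.17 + 453.79 = 399546.44
Import duty = 399546.44 × 13.9% = 55536.96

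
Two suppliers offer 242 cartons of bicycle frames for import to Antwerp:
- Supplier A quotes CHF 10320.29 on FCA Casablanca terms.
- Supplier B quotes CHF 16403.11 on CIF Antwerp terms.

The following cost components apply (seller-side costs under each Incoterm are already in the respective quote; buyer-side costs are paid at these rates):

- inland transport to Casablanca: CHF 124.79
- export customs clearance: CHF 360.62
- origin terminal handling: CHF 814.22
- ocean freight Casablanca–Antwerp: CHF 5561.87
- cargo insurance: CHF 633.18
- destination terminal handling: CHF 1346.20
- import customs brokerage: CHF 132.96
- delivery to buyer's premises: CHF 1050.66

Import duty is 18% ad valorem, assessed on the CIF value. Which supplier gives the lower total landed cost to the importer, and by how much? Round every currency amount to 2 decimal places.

Supplier A (FCA):
CIF value = FCA price + origin terminal + freight + insurance = 10320.29 + 814.22 + 5561.87 + 633.18 = 17329.56
Import duty = 17329.56 × 18% = 3119.32
Buyer bears (A): 814.22 + 5561.87 + 633.18 + 1346.20 + 132.96 + 1050.66 = 9539.09
Landed cost (A) = invoice 10320.29 + 9539.09 + duty 3119.32 = 22978.70
Supplier B (CIF):
The CIF price already equals the CIF value: 16403.11
Import duty = 16403.11 × 18% = 2952.56
Buyer bears (B): 1346.20 + 132.96 + 1050.66 = 2529.82
Landed cost (B) = invoice 16403.11 + 2529.82 + duty 2952.56 = 21885.49
Difference = |22978.70 − 21885.49| = 1093.21

Supplier B is cheaper by CHF 1093.21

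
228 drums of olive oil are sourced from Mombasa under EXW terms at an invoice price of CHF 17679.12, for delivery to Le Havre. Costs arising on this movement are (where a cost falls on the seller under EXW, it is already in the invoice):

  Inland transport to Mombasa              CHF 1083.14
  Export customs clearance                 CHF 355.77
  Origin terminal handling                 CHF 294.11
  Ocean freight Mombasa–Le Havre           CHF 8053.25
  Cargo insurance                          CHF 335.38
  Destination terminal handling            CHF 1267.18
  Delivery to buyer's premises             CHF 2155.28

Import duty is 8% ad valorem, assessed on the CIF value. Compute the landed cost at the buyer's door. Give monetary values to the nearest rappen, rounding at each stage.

Total landed cost: CHF 33447.29

EXW: the seller makes goods available at their premises; the buyer bears all onward costs.
CIF value = EXW price + inland to port + export clearance + origin terminal + freight + insurance = 17679.12 + 1083.14 + 355.77 + 294.11 + 8053.25 + 335.38 = 27800.77
Import duty = 27800.77 × 8% = 2224.06
Buyer bears: inland to port 1083.14 + export clearance 355.77 + origin terminal 294.11 + freight 8053.25 + insurance 335.38 + destination terminal 1267.18 + delivery 2155.28 + duty 2224.06 = 15768.17
Landed cost = invoice 17679.12 + 15768.17 = 33447.29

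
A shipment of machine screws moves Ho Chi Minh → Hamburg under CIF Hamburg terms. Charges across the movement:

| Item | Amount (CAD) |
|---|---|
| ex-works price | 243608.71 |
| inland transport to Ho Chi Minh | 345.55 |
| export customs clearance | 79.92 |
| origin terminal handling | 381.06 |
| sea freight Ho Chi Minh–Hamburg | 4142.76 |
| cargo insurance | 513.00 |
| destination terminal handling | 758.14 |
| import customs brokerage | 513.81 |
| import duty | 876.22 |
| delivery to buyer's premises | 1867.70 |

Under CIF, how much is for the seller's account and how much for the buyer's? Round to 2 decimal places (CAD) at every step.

Seller: CAD 249071.00; buyer: CAD 4015.87

CIF: the seller pays costs through ocean freight and marine insurance to the destination port.
Seller's account: goods 243608.71 + inland to port 345.55 + export clearance 79.92 + origin terminal 381.06 + freight 4142.76 + insurance 513.00 = 249071.00
Buyer's account: destination terminal 758.14 + brokerage 513.81 + duty 876.22 + delivery 1867.70 = 4015.87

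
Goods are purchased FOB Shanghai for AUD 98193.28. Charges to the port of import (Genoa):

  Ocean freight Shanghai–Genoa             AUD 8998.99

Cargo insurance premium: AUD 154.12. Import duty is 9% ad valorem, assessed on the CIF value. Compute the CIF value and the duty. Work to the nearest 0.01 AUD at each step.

CIF value: AUD 107346.39; import duty: AUD 9661.18

CIF = FOB price + freight + insurance
CIF = 98193.28 + 8998.99 + 154.12 = 107346.39
Import duty = 107346.39 × 9% = 9661.18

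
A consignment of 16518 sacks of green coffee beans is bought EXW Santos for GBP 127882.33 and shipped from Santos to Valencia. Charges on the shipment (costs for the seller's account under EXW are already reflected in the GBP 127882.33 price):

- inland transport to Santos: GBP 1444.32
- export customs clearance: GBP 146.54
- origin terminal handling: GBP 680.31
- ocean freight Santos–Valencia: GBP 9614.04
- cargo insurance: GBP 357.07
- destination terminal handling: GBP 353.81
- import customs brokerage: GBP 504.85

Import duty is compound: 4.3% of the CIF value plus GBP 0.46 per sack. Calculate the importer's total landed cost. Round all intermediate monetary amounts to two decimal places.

Total landed cost: GBP 154606.91

EXW: the seller makes goods available at their premises; the buyer bears all onward costs.
CIF value = EXW price + inland to port + export clearance + origin terminal + freight + insurance = 127882.33 + 1444.32 + 146.54 + 680.31 + 9614.04 + 357.07 = 140124.61
Ad valorem component: 140124.61 × 4.3% = 6025.36
Specific component: 16518 × 0.46 = 7598.28
Import duty = 6025.36 + 7598.28 = 13623.64
Buyer bears: inland to port 1444.32 + export clearance 146.54 + origin terminal 680.31 + freight 9614.04 + insurance 357.07 + destination terminal 353.81 + brokerage 504.85 + duty 13623.64 = 26724.58
Landed cost = invoice 127882.33 + 26724.58 = 154606.91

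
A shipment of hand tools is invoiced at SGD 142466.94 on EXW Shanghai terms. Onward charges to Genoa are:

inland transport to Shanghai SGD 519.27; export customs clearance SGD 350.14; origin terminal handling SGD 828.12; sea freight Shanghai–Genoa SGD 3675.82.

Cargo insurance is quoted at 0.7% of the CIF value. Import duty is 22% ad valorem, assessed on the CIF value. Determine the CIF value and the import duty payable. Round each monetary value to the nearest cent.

Let C be the CIF value. C = EXW price + pre-shipment costs + freight + 0.7% × C
C − 0.7% × C = 142466.94 + 519.27 + 350.14 + 828.12 + 3675.82
0.993 × C = 147840.29
C = 147840.29 / 0.993 = 148882.47
Insurance premium = 0.7% × 148882.47 = 1042.18
Import duty = 148882.47 × 22% = 32754.14

CIF value: SGD 148882.47; import duty: SGD 32754.14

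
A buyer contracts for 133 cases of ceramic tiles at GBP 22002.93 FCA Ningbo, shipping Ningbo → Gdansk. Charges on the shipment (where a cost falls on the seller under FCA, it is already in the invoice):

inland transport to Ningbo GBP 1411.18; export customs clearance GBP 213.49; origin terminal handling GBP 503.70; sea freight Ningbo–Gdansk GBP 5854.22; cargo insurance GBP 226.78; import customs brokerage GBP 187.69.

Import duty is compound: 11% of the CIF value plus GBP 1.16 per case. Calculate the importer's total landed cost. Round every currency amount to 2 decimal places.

FCA: the seller delivers export-cleared goods to the carrier; the buyer bears costs from that point.
Already in the invoice (seller's account under FCA): inland to port, export clearance — exclude.
CIF value = FCA price + origin terminal + freight + insurance = 22002.93 + 503.70 + 5854.22 + 226.78 = 28587.63
Ad valorem component: 28587.63 × 11% = 3144.64
Specific component: 133 × 1.16 = 154.28
Import duty = 3144.64 + 154.28 = 3298.92
Buyer bears: origin terminal 503.70 + freight 5854.22 + insurance 226.78 + brokerage 187.69 + duty 3298.92 = 10071.31
Landed cost = invoice 22002.93 + 10071.31 = 32074.24

Total landed cost: GBP 32074.24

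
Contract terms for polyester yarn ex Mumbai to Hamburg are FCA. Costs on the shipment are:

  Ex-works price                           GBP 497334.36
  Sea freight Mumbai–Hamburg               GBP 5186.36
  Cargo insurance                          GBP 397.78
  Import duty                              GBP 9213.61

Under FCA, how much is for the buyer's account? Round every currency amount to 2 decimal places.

FCA: the seller delivers export-cleared goods to the carrier; the buyer bears costs from that point.
Seller's account: goods 497334.36 = 497334.36
Buyer's account: freight 5186.36 + insurance 397.78 + duty 9213.61 = 14797.75

Buyer's account: GBP 14797.75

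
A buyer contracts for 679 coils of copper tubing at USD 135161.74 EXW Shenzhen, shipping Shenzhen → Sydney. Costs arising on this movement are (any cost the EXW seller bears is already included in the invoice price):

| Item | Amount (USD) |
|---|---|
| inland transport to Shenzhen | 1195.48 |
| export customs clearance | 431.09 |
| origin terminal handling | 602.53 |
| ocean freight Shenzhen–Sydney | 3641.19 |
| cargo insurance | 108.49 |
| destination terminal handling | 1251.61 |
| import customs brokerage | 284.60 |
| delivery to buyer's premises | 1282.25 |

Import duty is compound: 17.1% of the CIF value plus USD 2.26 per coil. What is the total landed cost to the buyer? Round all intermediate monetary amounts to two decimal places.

EXW: the seller makes goods available at their premises; the buyer bears all onward costs.
CIF value = EXW price + inland to port + export clearance + origin terminal + freight + insurance = 135161.74 + 1195.48 + 431.09 + 602.53 + 3641.19 + 108.49 = 141140.52
Ad valorem component: 141140.52 × 17.1% = 24135.03
Specific component: 679 × 2.26 = 1534.54
Import duty = 24135.03 + 1534.54 = 25669.57
Buyer bears: inland to port 1195.48 + export clearance 431.09 + origin terminal 602.53 + freight 3641.19 + insurance 108.49 + destination terminal 1251.61 + brokerage 284.60 + delivery 1282.25 + duty 25669.57 = 34466.81
Landed cost = invoice 135161.74 + 34466.81 = 169628.55

Total landed cost: USD 169628.55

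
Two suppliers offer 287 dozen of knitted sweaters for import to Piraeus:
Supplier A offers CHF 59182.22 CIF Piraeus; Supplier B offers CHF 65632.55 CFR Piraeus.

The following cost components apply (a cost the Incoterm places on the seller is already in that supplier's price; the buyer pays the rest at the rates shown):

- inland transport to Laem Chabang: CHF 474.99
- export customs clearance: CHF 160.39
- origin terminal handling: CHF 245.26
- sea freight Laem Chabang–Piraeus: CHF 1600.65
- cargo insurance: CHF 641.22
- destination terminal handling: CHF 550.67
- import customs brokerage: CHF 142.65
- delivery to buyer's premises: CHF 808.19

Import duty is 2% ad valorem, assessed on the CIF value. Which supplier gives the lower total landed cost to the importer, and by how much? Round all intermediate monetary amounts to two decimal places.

Supplier A is cheaper by CHF 7233.39

Supplier A (CIF):
The CIF price already equals the CIF value: 59182.22
Import duty = 59182.22 × 2% = 1183.64
Buyer bears (A): 550.67 + 142.65 + 808.19 = 1501.51
Landed cost (A) = invoice 59182.22 + 1501.51 + duty 1183.64 = 61867.37
Supplier B (CFR):
CIF value = CFR price + insurance = 65632.55 + 641.22 = 66273.77
Import duty = 66273.77 × 2% = 1325.48
Buyer bears (B): 641.22 + 550.67 + 142.65 + 808.19 = 2142.73
Landed cost (B) = invoice 65632.55 + 2142.73 + duty 1325.48 = 69100.76
Difference = |61867.37 − 69100.76| = 7233.39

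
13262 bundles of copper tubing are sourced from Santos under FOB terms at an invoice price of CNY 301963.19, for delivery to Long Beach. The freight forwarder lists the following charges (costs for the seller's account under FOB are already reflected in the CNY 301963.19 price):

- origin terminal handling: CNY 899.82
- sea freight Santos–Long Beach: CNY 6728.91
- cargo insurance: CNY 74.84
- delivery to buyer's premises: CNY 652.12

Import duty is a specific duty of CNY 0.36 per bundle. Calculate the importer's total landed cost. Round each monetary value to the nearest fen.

Total landed cost: CNY 314193.38

FOB: the seller bears costs until goods are on board at the origin port; the buyer bears freight, insurance and all costs thereafter.
Already in the invoice (seller's account under FOB): origin terminal — exclude.
CIF value = FOB price + freight + insurance = 301963.19 + 6728.91 + 74.84 = 308766.94
Import duty = 13262 × 0.36 = 4774.32
Buyer bears: freight 6728.91 + insurance 74.84 + delivery 652.12 + duty 4774.32 = 12230.19
Landed cost = invoice 301963.19 + 12230.19 = 314193.38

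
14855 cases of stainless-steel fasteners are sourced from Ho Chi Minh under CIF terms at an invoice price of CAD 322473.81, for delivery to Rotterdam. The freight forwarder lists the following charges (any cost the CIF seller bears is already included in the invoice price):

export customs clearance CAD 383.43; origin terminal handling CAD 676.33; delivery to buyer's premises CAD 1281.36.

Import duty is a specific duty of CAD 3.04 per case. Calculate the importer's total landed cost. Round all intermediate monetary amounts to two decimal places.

Total landed cost: CAD 368914.37

CIF: the seller pays costs through ocean freight and marine insurance to the destination port.
Already in the invoice (seller's account under CIF): export clearance, origin terminal — exclude.
The CIF price already equals the CIF value: 322473.81
Import duty = 14855 × 3.04 = 45159.20
Buyer bears: delivery 1281.36 + duty 45159.20 = 46440.56
Landed cost = invoice 322473.81 + 46440.56 = 368914.37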